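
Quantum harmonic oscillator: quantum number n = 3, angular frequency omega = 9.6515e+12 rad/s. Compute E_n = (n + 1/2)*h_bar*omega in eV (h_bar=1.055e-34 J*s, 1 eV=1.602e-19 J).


E = (n + 1/2) * h_bar * omega
= (3 + 0.5) * 1.055e-34 * 9.6515e+12
= 3.5 * 1.0182e-21
= 3.5638e-21 J
= 0.0222 eV

0.0222


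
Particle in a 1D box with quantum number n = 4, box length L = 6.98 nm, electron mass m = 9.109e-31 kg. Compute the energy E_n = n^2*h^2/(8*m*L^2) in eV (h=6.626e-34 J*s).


E = n^2 * h^2 / (8 * m * L^2)
= 4^2 * (6.626e-34)^2 / (8 * 9.109e-31 * (6.98e-9)^2)
= 16 * 4.3904e-67 / (8 * 9.109e-31 * 4.8720e-17)
= 1.9786e-20 J
= 0.1235 eV

0.1235


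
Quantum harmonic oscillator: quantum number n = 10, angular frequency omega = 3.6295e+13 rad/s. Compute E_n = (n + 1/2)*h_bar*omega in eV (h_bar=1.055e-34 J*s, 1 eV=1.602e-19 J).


E = (n + 1/2) * h_bar * omega
= (10 + 0.5) * 1.055e-34 * 3.6295e+13
= 10.5 * 3.8291e-21
= 4.0206e-20 J
= 0.251 eV

0.251


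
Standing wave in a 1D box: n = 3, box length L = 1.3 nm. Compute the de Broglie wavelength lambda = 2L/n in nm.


lambda = 2L / n
= 2 * 1.3 / 3
= 2.6 / 3
= 0.8667 nm

0.8667


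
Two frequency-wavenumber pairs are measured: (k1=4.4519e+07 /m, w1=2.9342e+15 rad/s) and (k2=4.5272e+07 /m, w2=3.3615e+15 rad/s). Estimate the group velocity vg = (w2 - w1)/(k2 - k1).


vg = (w2 - w1) / (k2 - k1)
= (3.3615e+15 - 2.9342e+15) / (4.5272e+07 - 4.4519e+07)
= 4.2730e+14 / 7.5300e+05
= 5.6746e+08 m/s

5.6746e+08


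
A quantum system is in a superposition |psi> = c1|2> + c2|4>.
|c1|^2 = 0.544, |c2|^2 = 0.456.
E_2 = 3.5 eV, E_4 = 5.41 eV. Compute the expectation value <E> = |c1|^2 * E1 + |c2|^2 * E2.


<E> = |c1|^2 * E1 + |c2|^2 * E2
= 0.544 * 3.5 + 0.456 * 5.41
= 1.904 + 2.467
= 4.371 eV

4.371


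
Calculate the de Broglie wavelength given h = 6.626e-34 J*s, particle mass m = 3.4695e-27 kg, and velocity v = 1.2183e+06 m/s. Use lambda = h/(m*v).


lambda = h / (m * v)
= 6.626e-34 / (3.4695e-27 * 1.2183e+06)
= 6.626e-34 / 4.2269e-21
= 1.5676e-13 m

1.5676e-13


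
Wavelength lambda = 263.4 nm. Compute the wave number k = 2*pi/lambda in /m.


k = 2 * pi / lambda
= 6.2832 / (263.4e-9)
= 6.2832 / 2.6340e-07
= 2.3854e+07 /m

2.3854e+07


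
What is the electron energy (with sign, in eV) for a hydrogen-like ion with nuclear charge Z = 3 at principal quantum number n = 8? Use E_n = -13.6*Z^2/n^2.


E_n = -13.6 * Z^2 / n^2
= -13.6 * 3^2 / 8^2
= -13.6 * 9 / 64
= -1.9125 eV

-1.9125


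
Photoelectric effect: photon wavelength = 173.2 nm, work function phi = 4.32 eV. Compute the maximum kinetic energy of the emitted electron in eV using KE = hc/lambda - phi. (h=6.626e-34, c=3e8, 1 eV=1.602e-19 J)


E_photon = hc / lambda
= (6.626e-34)(3e8) / (173.2e-9)
= 1.1477e-18 J
= 7.1641 eV
KE = E_photon - phi
= 7.1641 - 4.32
= 2.8441 eV

2.8441


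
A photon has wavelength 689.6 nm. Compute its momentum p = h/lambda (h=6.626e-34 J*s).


p = h / lambda
= 6.626e-34 / (689.6e-9)
= 6.626e-34 / 6.8960e-07
= 9.6085e-28 kg*m/s

9.6085e-28


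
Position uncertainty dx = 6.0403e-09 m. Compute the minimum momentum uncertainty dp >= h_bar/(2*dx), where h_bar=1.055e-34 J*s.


dp = h_bar / (2 * dx)
= 1.055e-34 / (2 * 6.0403e-09)
= 1.055e-34 / 1.2081e-08
= 8.7330e-27 kg*m/s

8.7330e-27


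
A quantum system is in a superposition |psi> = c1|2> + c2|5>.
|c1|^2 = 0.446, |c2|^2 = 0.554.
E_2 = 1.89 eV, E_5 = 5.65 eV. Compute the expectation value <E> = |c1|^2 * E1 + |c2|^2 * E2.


<E> = |c1|^2 * E1 + |c2|^2 * E2
= 0.446 * 1.89 + 0.554 * 5.65
= 0.8429 + 3.1301
= 3.973 eV

3.973


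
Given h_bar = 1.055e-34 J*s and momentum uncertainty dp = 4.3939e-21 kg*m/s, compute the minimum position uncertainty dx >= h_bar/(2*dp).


dx = h_bar / (2 * dp)
= 1.055e-34 / (2 * 4.3939e-21)
= 1.055e-34 / 8.7878e-21
= 1.2005e-14 m

1.2005e-14


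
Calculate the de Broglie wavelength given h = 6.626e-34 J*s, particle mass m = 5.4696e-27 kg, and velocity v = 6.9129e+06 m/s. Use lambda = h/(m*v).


lambda = h / (m * v)
= 6.626e-34 / (5.4696e-27 * 6.9129e+06)
= 6.626e-34 / 3.7811e-20
= 1.7524e-14 m

1.7524e-14


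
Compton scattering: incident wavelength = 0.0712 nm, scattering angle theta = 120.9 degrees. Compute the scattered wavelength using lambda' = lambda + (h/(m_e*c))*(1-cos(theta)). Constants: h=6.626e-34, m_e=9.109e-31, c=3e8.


Compton wavelength: h/(m_e*c) = 2.4247e-12 m
d_lambda = 2.4247e-12 * (1 - cos(120.9 deg))
= 2.4247e-12 * 1.513541
= 3.6699e-12 m = 0.00367 nm
lambda' = 0.0712 + 0.00367
= 0.07487 nm

0.07487


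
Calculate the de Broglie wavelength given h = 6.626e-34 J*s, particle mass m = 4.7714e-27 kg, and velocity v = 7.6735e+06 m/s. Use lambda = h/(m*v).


lambda = h / (m * v)
= 6.626e-34 / (4.7714e-27 * 7.6735e+06)
= 6.626e-34 / 3.6613e-20
= 1.8097e-14 m

1.8097e-14


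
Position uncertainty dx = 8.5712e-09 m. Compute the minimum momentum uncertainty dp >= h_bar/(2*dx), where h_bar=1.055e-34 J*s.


dp = h_bar / (2 * dx)
= 1.055e-34 / (2 * 8.5712e-09)
= 1.055e-34 / 1.7142e-08
= 6.1543e-27 kg*m/s

6.1543e-27


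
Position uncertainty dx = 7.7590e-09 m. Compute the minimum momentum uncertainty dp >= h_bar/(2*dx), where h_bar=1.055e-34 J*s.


dp = h_bar / (2 * dx)
= 1.055e-34 / (2 * 7.7590e-09)
= 1.055e-34 / 1.5518e-08
= 6.7986e-27 kg*m/s

6.7986e-27


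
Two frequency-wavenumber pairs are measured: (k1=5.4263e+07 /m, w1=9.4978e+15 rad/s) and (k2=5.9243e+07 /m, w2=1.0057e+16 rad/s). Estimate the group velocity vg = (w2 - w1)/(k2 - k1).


vg = (w2 - w1) / (k2 - k1)
= (1.0057e+16 - 9.4978e+15) / (5.9243e+07 - 5.4263e+07)
= 5.5920e+14 / 4.9800e+06
= 1.1229e+08 m/s

1.1229e+08


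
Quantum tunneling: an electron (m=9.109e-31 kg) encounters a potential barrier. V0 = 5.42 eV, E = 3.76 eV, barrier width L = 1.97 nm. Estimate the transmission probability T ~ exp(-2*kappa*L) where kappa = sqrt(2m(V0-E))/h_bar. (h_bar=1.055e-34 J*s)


V0 - E = 1.66 eV = 2.6593e-19 J
kappa = sqrt(2 * m * (V0-E)) / h_bar
= sqrt(2 * 9.109e-31 * 2.6593e-19) / 1.055e-34
= 6.5976e+09 /m
2*kappa*L = 2 * 6.5976e+09 * 1.97e-9
= 25.9944
T = exp(-25.9944) = 5.137899e-12

5.137899e-12


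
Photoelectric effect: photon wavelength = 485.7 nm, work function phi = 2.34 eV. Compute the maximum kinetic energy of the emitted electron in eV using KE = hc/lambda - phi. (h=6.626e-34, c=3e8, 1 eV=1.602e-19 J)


E_photon = hc / lambda
= (6.626e-34)(3e8) / (485.7e-9)
= 4.0926e-19 J
= 2.5547 eV
KE = E_photon - phi
= 2.5547 - 2.34
= 0.2147 eV

0.2147


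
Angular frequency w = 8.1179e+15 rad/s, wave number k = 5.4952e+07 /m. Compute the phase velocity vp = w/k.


vp = w / k
= 8.1179e+15 / 5.4952e+07
= 1.4773e+08 m/s

1.4773e+08


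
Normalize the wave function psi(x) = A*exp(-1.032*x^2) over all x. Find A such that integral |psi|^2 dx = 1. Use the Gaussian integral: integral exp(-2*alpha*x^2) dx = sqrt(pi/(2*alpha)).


integral |psi|^2 dx = A^2 * sqrt(pi/(2*alpha)) = 1
A^2 = sqrt(2*alpha/pi)
= sqrt(2 * 1.032 / pi)
= 0.81055
A = sqrt(0.81055)
= 0.9003

0.9003


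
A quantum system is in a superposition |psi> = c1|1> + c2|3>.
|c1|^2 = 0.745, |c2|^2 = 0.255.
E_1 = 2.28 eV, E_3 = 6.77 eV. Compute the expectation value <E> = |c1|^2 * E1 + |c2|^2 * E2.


<E> = |c1|^2 * E1 + |c2|^2 * E2
= 0.745 * 2.28 + 0.255 * 6.77
= 1.6986 + 1.7263
= 3.4249 eV

3.4249


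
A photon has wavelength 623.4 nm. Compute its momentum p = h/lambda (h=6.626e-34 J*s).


p = h / lambda
= 6.626e-34 / (623.4e-9)
= 6.626e-34 / 6.2340e-07
= 1.0629e-27 kg*m/s

1.0629e-27


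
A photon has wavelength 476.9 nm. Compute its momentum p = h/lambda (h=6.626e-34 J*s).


p = h / lambda
= 6.626e-34 / (476.9e-9)
= 6.626e-34 / 4.7690e-07
= 1.3894e-27 kg*m/s

1.3894e-27


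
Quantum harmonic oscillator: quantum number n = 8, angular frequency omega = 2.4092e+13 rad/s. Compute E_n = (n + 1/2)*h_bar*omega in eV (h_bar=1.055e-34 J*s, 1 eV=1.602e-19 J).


E = (n + 1/2) * h_bar * omega
= (8 + 0.5) * 1.055e-34 * 2.4092e+13
= 8.5 * 2.5417e-21
= 2.1605e-20 J
= 0.1349 eV

0.1349


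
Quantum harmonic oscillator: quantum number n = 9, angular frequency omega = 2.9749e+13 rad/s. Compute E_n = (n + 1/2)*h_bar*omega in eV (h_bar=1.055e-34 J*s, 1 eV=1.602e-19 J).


E = (n + 1/2) * h_bar * omega
= (9 + 0.5) * 1.055e-34 * 2.9749e+13
= 9.5 * 3.1385e-21
= 2.9816e-20 J
= 0.1861 eV

0.1861


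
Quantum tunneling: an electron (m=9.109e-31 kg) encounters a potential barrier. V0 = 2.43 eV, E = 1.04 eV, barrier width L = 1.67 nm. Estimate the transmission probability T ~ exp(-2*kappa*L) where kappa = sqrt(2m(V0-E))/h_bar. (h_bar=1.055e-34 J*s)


V0 - E = 1.39 eV = 2.2268e-19 J
kappa = sqrt(2 * m * (V0-E)) / h_bar
= sqrt(2 * 9.109e-31 * 2.2268e-19) / 1.055e-34
= 6.0372e+09 /m
2*kappa*L = 2 * 6.0372e+09 * 1.67e-9
= 20.1643
T = exp(-20.1643) = 1.748874e-09

1.748874e-09


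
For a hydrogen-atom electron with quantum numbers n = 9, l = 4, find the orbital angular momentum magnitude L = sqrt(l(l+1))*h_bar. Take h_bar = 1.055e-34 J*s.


L = sqrt(l*(l+1)) * h_bar
= sqrt(4 * 5) * 1.055e-34
= sqrt(20) * 1.055e-34
= 4.4721 * 1.055e-34
= 4.7181e-34 J*s

4.7181e-34


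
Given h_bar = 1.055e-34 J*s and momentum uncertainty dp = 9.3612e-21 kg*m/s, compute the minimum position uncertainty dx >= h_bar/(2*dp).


dx = h_bar / (2 * dp)
= 1.055e-34 / (2 * 9.3612e-21)
= 1.055e-34 / 1.8722e-20
= 5.6350e-15 m

5.6350e-15


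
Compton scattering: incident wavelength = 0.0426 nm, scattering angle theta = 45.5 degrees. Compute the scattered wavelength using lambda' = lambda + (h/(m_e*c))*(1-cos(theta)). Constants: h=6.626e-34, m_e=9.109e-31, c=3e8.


Compton wavelength: h/(m_e*c) = 2.4247e-12 m
d_lambda = 2.4247e-12 * (1 - cos(45.5 deg))
= 2.4247e-12 * 0.299091
= 7.2521e-13 m = 0.000725 nm
lambda' = 0.0426 + 0.000725
= 0.043325 nm

0.043325


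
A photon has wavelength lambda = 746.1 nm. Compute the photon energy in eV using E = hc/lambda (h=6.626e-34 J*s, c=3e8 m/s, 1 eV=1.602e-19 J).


E = hc / lambda
= (6.626e-34)(3e8) / (746.1e-9)
= 1.9878e-25 / 7.4610e-07
= 2.6643e-19 J
Converting to eV: 2.6643e-19 / 1.602e-19
= 1.6631 eV

1.6631


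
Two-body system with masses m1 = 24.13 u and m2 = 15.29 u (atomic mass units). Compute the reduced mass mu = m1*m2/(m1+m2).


mu = m1 * m2 / (m1 + m2)
= 24.13 * 15.29 / (24.13 + 15.29)
= 368.9477 / 39.42
= 9.3594 u

9.3594


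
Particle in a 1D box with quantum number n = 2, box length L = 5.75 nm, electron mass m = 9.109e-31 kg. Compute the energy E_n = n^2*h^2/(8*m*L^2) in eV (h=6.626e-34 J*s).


E = n^2 * h^2 / (8 * m * L^2)
= 2^2 * (6.626e-34)^2 / (8 * 9.109e-31 * (5.75e-9)^2)
= 4 * 4.3904e-67 / (8 * 9.109e-31 * 3.3063e-17)
= 7.2890e-21 J
= 0.0455 eV

0.0455


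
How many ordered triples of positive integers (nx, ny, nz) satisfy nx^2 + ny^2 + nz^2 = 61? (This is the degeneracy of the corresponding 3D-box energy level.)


Enumerate all (nx, ny, nz) with nx^2 + ny^2 + nz^2 = 61:
(3,4,6)
(3,6,4)
(4,3,6)
(4,6,3)
(6,3,4)
(6,4,3)
Total degeneracy = 6

6


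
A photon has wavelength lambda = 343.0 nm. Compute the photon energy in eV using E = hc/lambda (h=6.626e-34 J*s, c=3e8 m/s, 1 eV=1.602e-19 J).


E = hc / lambda
= (6.626e-34)(3e8) / (343.0e-9)
= 1.9878e-25 / 3.4300e-07
= 5.7953e-19 J
Converting to eV: 5.7953e-19 / 1.602e-19
= 3.6176 eV

3.6176


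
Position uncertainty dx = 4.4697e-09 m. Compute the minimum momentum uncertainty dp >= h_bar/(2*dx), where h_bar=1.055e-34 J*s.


dp = h_bar / (2 * dx)
= 1.055e-34 / (2 * 4.4697e-09)
= 1.055e-34 / 8.9394e-09
= 1.1802e-26 kg*m/s

1.1802e-26


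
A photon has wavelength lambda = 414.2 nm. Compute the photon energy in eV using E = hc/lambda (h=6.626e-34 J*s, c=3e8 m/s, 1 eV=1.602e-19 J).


E = hc / lambda
= (6.626e-34)(3e8) / (414.2e-9)
= 1.9878e-25 / 4.1420e-07
= 4.7991e-19 J
Converting to eV: 4.7991e-19 / 1.602e-19
= 2.9957 eV

2.9957


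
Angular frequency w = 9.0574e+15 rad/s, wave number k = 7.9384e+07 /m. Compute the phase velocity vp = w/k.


vp = w / k
= 9.0574e+15 / 7.9384e+07
= 1.1410e+08 m/s

1.1410e+08


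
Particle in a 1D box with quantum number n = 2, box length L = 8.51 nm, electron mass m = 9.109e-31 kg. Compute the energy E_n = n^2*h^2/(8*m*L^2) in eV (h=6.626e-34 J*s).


E = n^2 * h^2 / (8 * m * L^2)
= 2^2 * (6.626e-34)^2 / (8 * 9.109e-31 * (8.51e-9)^2)
= 4 * 4.3904e-67 / (8 * 9.109e-31 * 7.2420e-17)
= 3.3277e-21 J
= 0.0208 eV

0.0208


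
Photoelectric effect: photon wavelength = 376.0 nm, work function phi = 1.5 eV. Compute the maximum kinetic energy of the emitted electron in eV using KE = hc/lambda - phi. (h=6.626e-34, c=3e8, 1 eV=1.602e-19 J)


E_photon = hc / lambda
= (6.626e-34)(3e8) / (376.0e-9)
= 5.2867e-19 J
= 3.3001 eV
KE = E_photon - phi
= 3.3001 - 1.5
= 1.8001 eV

1.8001


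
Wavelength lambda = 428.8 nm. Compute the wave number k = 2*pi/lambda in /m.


k = 2 * pi / lambda
= 6.2832 / (428.8e-9)
= 6.2832 / 4.2880e-07
= 1.4653e+07 /m

1.4653e+07


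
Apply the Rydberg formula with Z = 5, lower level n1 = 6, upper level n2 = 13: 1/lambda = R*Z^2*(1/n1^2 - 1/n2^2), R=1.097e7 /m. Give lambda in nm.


1/lambda = R * Z^2 * (1/n1^2 - 1/n2^2)
= 1.097e7 * 5^2 * (1/6^2 - 1/13^2)
= 1.097e7 * 25 * (0.027778 - 0.005917)
= 5.9953e+06 /m
lambda = 1 / 5.9953e+06
= 166.798 nm

166.798


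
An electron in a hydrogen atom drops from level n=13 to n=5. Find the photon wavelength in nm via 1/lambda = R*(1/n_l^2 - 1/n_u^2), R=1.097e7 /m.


1/lambda = R * (1/n_l^2 - 1/n_u^2)
= 1.097e7 * (1/5^2 - 1/13^2)
= 1.097e7 * (0.04 - 0.005917)
= 1.097e7 * 0.034083
= 3.7389e+05 /m
lambda = 1 / 3.7389e+05 = 2674.5923 nm

2674.5923


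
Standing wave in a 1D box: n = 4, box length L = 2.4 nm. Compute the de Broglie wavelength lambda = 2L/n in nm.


lambda = 2L / n
= 2 * 2.4 / 4
= 4.8 / 4
= 1.2 nm

1.2


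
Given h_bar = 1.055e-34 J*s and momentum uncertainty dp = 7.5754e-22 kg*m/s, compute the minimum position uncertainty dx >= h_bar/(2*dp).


dx = h_bar / (2 * dp)
= 1.055e-34 / (2 * 7.5754e-22)
= 1.055e-34 / 1.5151e-21
= 6.9633e-14 m

6.9633e-14


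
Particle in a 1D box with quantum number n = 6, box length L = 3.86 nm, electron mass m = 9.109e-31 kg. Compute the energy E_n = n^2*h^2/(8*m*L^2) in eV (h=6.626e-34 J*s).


E = n^2 * h^2 / (8 * m * L^2)
= 6^2 * (6.626e-34)^2 / (8 * 9.109e-31 * (3.86e-9)^2)
= 36 * 4.3904e-67 / (8 * 9.109e-31 * 1.4900e-17)
= 1.4557e-19 J
= 0.9087 eV

0.9087


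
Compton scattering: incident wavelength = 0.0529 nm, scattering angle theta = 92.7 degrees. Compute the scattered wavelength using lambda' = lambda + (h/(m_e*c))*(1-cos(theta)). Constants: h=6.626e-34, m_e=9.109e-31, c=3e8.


Compton wavelength: h/(m_e*c) = 2.4247e-12 m
d_lambda = 2.4247e-12 * (1 - cos(92.7 deg))
= 2.4247e-12 * 1.047106
= 2.5389e-12 m = 0.002539 nm
lambda' = 0.0529 + 0.002539
= 0.055439 nm

0.055439


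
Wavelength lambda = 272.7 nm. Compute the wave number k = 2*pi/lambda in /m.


k = 2 * pi / lambda
= 6.2832 / (272.7e-9)
= 6.2832 / 2.7270e-07
= 2.3041e+07 /m

2.3041e+07


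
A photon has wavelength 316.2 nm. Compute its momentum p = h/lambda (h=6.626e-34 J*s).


p = h / lambda
= 6.626e-34 / (316.2e-9)
= 6.626e-34 / 3.1620e-07
= 2.0955e-27 kg*m/s

2.0955e-27


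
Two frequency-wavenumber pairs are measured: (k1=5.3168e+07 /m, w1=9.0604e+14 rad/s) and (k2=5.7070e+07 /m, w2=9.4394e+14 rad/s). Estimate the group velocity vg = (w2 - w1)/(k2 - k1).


vg = (w2 - w1) / (k2 - k1)
= (9.4394e+14 - 9.0604e+14) / (5.7070e+07 - 5.3168e+07)
= 3.7900e+13 / 3.9020e+06
= 9.7130e+06 m/s

9.7130e+06


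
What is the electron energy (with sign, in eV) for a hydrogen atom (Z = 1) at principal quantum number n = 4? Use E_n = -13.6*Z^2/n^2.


E_n = -13.6 * Z^2 / n^2
= -13.6 * 1^2 / 4^2
= -13.6 * 1 / 16
= -0.85 eV

-0.85


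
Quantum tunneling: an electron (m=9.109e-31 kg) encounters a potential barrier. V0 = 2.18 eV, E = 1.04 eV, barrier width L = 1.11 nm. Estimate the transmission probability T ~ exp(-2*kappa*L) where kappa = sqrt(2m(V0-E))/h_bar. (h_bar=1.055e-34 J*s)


V0 - E = 1.14 eV = 1.8263e-19 J
kappa = sqrt(2 * m * (V0-E)) / h_bar
= sqrt(2 * 9.109e-31 * 1.8263e-19) / 1.055e-34
= 5.4674e+09 /m
2*kappa*L = 2 * 5.4674e+09 * 1.11e-9
= 12.1376
T = exp(-12.1376) = 5.354099e-06

5.354099e-06


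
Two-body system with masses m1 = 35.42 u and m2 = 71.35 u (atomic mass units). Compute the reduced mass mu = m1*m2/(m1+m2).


mu = m1 * m2 / (m1 + m2)
= 35.42 * 71.35 / (35.42 + 71.35)
= 2527.217 / 106.77
= 23.6697 u

23.6697


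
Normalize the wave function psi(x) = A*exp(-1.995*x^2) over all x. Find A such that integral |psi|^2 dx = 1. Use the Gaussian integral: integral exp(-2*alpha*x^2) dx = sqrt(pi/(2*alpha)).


integral |psi|^2 dx = A^2 * sqrt(pi/(2*alpha)) = 1
A^2 = sqrt(2*alpha/pi)
= sqrt(2 * 1.995 / pi)
= 1.126968
A = sqrt(1.126968)
= 1.0616

1.0616


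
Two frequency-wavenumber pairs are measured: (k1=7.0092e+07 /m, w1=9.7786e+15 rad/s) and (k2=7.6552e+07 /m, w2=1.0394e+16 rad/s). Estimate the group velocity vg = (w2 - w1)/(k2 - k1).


vg = (w2 - w1) / (k2 - k1)
= (1.0394e+16 - 9.7786e+15) / (7.6552e+07 - 7.0092e+07)
= 6.1540e+14 / 6.4600e+06
= 9.5263e+07 m/s

9.5263e+07


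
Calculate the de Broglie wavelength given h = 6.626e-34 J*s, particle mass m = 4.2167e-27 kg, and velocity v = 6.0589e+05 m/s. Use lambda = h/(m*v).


lambda = h / (m * v)
= 6.626e-34 / (4.2167e-27 * 6.0589e+05)
= 6.626e-34 / 2.5549e-21
= 2.5935e-13 m

2.5935e-13


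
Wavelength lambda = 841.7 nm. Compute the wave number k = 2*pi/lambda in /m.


k = 2 * pi / lambda
= 6.2832 / (841.7e-9)
= 6.2832 / 8.4170e-07
= 7.4649e+06 /m

7.4649e+06


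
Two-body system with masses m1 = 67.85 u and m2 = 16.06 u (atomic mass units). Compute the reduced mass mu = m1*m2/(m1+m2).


mu = m1 * m2 / (m1 + m2)
= 67.85 * 16.06 / (67.85 + 16.06)
= 1089.671 / 83.91
= 12.9862 u

12.9862


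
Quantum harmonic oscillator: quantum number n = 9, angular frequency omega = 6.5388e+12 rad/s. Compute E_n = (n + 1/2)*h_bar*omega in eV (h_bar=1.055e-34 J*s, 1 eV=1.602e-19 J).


E = (n + 1/2) * h_bar * omega
= (9 + 0.5) * 1.055e-34 * 6.5388e+12
= 9.5 * 6.8984e-22
= 6.5535e-21 J
= 0.0409 eV

0.0409


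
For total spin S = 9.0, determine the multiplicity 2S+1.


Spin multiplicity = 2S + 1
= 2 * 9.0 + 1
= 18.0 + 1
= 19

19


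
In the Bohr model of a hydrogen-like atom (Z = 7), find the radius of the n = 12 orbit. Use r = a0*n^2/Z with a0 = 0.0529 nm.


r = a0 * n^2 / Z
= 0.0529 * 12^2 / 7
= 0.0529 * 144 / 7
= 1.0882 nm

1.0882


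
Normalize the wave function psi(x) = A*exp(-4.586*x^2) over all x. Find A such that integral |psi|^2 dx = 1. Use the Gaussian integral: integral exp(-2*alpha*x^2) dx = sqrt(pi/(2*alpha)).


integral |psi|^2 dx = A^2 * sqrt(pi/(2*alpha)) = 1
A^2 = sqrt(2*alpha/pi)
= sqrt(2 * 4.586 / pi)
= 1.708666
A = sqrt(1.708666)
= 1.3072

1.3072


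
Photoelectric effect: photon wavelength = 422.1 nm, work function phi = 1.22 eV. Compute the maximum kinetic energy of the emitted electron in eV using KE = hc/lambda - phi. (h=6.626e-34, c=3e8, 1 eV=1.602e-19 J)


E_photon = hc / lambda
= (6.626e-34)(3e8) / (422.1e-9)
= 4.7093e-19 J
= 2.9396 eV
KE = E_photon - phi
= 2.9396 - 1.22
= 1.7196 eV

1.7196


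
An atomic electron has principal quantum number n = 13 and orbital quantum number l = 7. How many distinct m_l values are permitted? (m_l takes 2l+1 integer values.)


m_l ranges from -l to +l in integer steps
So m_l goes from -7 to +7
Count = 2l + 1 = 2*7 + 1
= 15

15


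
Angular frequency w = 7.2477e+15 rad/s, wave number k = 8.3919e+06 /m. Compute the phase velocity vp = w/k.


vp = w / k
= 7.2477e+15 / 8.3919e+06
= 8.6365e+08 m/s

8.6365e+08


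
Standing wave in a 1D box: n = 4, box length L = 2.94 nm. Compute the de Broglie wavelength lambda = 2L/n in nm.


lambda = 2L / n
= 2 * 2.94 / 4
= 5.88 / 4
= 1.47 nm

1.47


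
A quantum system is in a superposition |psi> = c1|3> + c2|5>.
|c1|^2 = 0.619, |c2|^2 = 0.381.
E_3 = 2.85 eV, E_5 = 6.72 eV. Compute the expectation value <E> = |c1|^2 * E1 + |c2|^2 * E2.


<E> = |c1|^2 * E1 + |c2|^2 * E2
= 0.619 * 2.85 + 0.381 * 6.72
= 1.7642 + 2.5603
= 4.3245 eV

4.3245


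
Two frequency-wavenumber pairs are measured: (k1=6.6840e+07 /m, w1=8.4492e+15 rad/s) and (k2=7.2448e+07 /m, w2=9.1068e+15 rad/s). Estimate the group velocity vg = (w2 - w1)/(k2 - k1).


vg = (w2 - w1) / (k2 - k1)
= (9.1068e+15 - 8.4492e+15) / (7.2448e+07 - 6.6840e+07)
= 6.5760e+14 / 5.6080e+06
= 1.1726e+08 m/s

1.1726e+08


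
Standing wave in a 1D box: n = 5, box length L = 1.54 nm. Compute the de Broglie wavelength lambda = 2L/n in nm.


lambda = 2L / n
= 2 * 1.54 / 5
= 3.08 / 5
= 0.616 nm

0.616


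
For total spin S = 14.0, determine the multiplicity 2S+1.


Spin multiplicity = 2S + 1
= 2 * 14.0 + 1
= 28.0 + 1
= 29

29


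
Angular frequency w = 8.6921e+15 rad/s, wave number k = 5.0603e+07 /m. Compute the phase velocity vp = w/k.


vp = w / k
= 8.6921e+15 / 5.0603e+07
= 1.7177e+08 m/s

1.7177e+08


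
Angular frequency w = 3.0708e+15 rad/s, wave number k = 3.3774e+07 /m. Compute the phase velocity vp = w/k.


vp = w / k
= 3.0708e+15 / 3.3774e+07
= 9.0922e+07 m/s

9.0922e+07


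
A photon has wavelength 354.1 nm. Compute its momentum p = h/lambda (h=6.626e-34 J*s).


p = h / lambda
= 6.626e-34 / (354.1e-9)
= 6.626e-34 / 3.5410e-07
= 1.8712e-27 kg*m/s

1.8712e-27


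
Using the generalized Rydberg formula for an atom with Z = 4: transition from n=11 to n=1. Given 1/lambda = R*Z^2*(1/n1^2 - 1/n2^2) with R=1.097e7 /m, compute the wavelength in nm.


1/lambda = R * Z^2 * (1/n1^2 - 1/n2^2)
= 1.097e7 * 4^2 * (1/1^2 - 1/11^2)
= 1.097e7 * 16 * (1.0 - 0.008264)
= 1.7407e+08 /m
lambda = 1 / 1.7407e+08
= 5.7448 nm

5.7448


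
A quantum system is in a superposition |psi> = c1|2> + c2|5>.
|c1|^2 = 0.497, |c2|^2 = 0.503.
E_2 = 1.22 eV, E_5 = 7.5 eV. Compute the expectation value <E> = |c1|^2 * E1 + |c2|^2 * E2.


<E> = |c1|^2 * E1 + |c2|^2 * E2
= 0.497 * 1.22 + 0.503 * 7.5
= 0.6063 + 3.7725
= 4.3788 eV

4.3788


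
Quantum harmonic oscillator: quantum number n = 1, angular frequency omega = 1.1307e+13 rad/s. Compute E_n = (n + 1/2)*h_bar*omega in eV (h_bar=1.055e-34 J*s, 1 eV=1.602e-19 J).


E = (n + 1/2) * h_bar * omega
= (1 + 0.5) * 1.055e-34 * 1.1307e+13
= 1.5 * 1.1929e-21
= 1.7893e-21 J
= 0.0112 eV

0.0112


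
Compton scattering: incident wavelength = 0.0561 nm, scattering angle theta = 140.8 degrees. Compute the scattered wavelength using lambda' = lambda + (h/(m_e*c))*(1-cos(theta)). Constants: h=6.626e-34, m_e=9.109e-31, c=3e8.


Compton wavelength: h/(m_e*c) = 2.4247e-12 m
d_lambda = 2.4247e-12 * (1 - cos(140.8 deg))
= 2.4247e-12 * 1.774944
= 4.3037e-12 m = 0.004304 nm
lambda' = 0.0561 + 0.004304
= 0.060404 nm

0.060404


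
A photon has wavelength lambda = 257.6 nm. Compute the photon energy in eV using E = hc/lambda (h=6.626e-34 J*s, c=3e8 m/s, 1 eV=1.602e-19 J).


E = hc / lambda
= (6.626e-34)(3e8) / (257.6e-9)
= 1.9878e-25 / 2.5760e-07
= 7.7166e-19 J
Converting to eV: 7.7166e-19 / 1.602e-19
= 4.8169 eV

4.8169


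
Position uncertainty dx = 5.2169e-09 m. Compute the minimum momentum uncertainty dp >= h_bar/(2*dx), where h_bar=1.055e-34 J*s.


dp = h_bar / (2 * dx)
= 1.055e-34 / (2 * 5.2169e-09)
= 1.055e-34 / 1.0434e-08
= 1.0111e-26 kg*m/s

1.0111e-26


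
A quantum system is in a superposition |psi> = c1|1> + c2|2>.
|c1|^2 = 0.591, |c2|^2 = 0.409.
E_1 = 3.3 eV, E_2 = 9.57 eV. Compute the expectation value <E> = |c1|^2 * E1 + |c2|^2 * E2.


<E> = |c1|^2 * E1 + |c2|^2 * E2
= 0.591 * 3.3 + 0.409 * 9.57
= 1.9503 + 3.9141
= 5.8644 eV

5.8644


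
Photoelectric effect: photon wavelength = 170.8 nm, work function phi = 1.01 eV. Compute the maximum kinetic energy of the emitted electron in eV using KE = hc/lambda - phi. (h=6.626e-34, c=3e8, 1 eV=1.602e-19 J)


E_photon = hc / lambda
= (6.626e-34)(3e8) / (170.8e-9)
= 1.1638e-18 J
= 7.2648 eV
KE = E_photon - phi
= 7.2648 - 1.01
= 6.2548 eV

6.2548


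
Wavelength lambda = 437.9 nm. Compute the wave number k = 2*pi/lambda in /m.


k = 2 * pi / lambda
= 6.2832 / (437.9e-9)
= 6.2832 / 4.3790e-07
= 1.4348e+07 /m

1.4348e+07


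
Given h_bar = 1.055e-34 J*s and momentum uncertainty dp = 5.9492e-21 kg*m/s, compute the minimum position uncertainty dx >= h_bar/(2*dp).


dx = h_bar / (2 * dp)
= 1.055e-34 / (2 * 5.9492e-21)
= 1.055e-34 / 1.1898e-20
= 8.8667e-15 m

8.8667e-15


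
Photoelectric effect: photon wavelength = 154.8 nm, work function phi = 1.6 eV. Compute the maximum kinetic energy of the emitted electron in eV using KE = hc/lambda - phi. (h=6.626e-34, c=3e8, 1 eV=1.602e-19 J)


E_photon = hc / lambda
= (6.626e-34)(3e8) / (154.8e-9)
= 1.2841e-18 J
= 8.0157 eV
KE = E_photon - phi
= 8.0157 - 1.6
= 6.4157 eV

6.4157


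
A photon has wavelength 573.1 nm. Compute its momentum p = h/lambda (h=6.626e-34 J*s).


p = h / lambda
= 6.626e-34 / (573.1e-9)
= 6.626e-34 / 5.7310e-07
= 1.1562e-27 kg*m/s

1.1562e-27


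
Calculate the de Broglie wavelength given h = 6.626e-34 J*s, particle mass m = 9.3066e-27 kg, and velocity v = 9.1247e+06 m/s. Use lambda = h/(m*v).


lambda = h / (m * v)
= 6.626e-34 / (9.3066e-27 * 9.1247e+06)
= 6.626e-34 / 8.4920e-20
= 7.8026e-15 m

7.8026e-15


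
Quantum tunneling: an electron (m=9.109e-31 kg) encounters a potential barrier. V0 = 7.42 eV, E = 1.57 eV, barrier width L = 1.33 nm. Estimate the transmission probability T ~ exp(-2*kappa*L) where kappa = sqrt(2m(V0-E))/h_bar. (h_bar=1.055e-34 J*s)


V0 - E = 5.85 eV = 9.3717e-19 J
kappa = sqrt(2 * m * (V0-E)) / h_bar
= sqrt(2 * 9.109e-31 * 9.3717e-19) / 1.055e-34
= 1.2385e+10 /m
2*kappa*L = 2 * 1.2385e+10 * 1.33e-9
= 32.9449
T = exp(-32.9449) = 4.922600e-15

4.922600e-15


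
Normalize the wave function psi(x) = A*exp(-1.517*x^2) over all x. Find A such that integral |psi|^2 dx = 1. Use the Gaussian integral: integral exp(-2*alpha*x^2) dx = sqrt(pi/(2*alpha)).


integral |psi|^2 dx = A^2 * sqrt(pi/(2*alpha)) = 1
A^2 = sqrt(2*alpha/pi)
= sqrt(2 * 1.517 / pi)
= 0.982727
A = sqrt(0.982727)
= 0.9913

0.9913


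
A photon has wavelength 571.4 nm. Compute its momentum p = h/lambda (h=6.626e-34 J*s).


p = h / lambda
= 6.626e-34 / (571.4e-9)
= 6.626e-34 / 5.7140e-07
= 1.1596e-27 kg*m/s

1.1596e-27


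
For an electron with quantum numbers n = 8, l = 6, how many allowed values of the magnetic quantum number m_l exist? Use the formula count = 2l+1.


m_l ranges from -l to +l in integer steps
So m_l goes from -6 to +6
Count = 2l + 1 = 2*6 + 1
= 13

13


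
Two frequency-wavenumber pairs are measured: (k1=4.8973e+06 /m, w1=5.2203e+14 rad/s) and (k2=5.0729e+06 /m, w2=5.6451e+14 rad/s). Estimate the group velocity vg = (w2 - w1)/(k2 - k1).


vg = (w2 - w1) / (k2 - k1)
= (5.6451e+14 - 5.2203e+14) / (5.0729e+06 - 4.8973e+06)
= 4.2480e+13 / 1.7560e+05
= 2.4191e+08 m/s

2.4191e+08


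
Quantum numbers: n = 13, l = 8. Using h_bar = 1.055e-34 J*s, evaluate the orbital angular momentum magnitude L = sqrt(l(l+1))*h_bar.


L = sqrt(l*(l+1)) * h_bar
= sqrt(8 * 9) * 1.055e-34
= sqrt(72) * 1.055e-34
= 8.4853 * 1.055e-34
= 8.9520e-34 J*s

8.9520e-34


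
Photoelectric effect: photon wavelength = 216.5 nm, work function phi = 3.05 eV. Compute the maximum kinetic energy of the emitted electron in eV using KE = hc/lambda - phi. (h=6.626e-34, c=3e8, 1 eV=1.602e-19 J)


E_photon = hc / lambda
= (6.626e-34)(3e8) / (216.5e-9)
= 9.1815e-19 J
= 5.7313 eV
KE = E_photon - phi
= 5.7313 - 3.05
= 2.6813 eV

2.6813


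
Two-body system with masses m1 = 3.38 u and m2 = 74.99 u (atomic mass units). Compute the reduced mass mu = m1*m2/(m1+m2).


mu = m1 * m2 / (m1 + m2)
= 3.38 * 74.99 / (3.38 + 74.99)
= 253.4662 / 78.37
= 3.2342 u

3.2342


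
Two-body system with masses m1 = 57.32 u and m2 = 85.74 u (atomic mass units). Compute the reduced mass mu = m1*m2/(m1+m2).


mu = m1 * m2 / (m1 + m2)
= 57.32 * 85.74 / (57.32 + 85.74)
= 4914.6168 / 143.06
= 34.3535 u

34.3535


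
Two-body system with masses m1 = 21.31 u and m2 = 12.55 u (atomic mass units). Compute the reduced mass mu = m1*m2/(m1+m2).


mu = m1 * m2 / (m1 + m2)
= 21.31 * 12.55 / (21.31 + 12.55)
= 267.4405 / 33.86
= 7.8984 u

7.8984


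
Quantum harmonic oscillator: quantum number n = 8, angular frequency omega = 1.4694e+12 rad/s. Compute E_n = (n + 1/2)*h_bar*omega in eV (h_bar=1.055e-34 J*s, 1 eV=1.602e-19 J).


E = (n + 1/2) * h_bar * omega
= (8 + 0.5) * 1.055e-34 * 1.4694e+12
= 8.5 * 1.5502e-22
= 1.3177e-21 J
= 0.0082 eV

0.0082


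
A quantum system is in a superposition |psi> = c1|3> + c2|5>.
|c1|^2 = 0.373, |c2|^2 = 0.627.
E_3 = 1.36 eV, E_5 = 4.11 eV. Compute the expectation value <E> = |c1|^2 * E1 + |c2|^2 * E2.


<E> = |c1|^2 * E1 + |c2|^2 * E2
= 0.373 * 1.36 + 0.627 * 4.11
= 0.5073 + 2.577
= 3.0843 eV

3.0843


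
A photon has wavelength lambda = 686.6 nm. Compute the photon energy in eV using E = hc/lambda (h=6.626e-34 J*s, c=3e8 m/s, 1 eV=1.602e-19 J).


E = hc / lambda
= (6.626e-34)(3e8) / (686.6e-9)
= 1.9878e-25 / 6.8660e-07
= 2.8951e-19 J
Converting to eV: 2.8951e-19 / 1.602e-19
= 1.8072 eV

1.8072


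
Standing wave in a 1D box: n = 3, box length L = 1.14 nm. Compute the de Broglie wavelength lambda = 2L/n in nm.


lambda = 2L / n
= 2 * 1.14 / 3
= 2.28 / 3
= 0.76 nm

0.76


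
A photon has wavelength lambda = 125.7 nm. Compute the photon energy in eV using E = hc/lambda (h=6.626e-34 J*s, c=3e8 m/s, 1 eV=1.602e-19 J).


E = hc / lambda
= (6.626e-34)(3e8) / (125.7e-9)
= 1.9878e-25 / 1.2570e-07
= 1.5814e-18 J
Converting to eV: 1.5814e-18 / 1.602e-19
= 9.8713 eV

9.8713


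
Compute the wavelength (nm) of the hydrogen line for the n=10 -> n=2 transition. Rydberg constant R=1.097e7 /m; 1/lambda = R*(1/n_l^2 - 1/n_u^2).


1/lambda = R * (1/n_l^2 - 1/n_u^2)
= 1.097e7 * (1/2^2 - 1/10^2)
= 1.097e7 * (0.25 - 0.01)
= 1.097e7 * 0.24
= 2.6328e+06 /m
lambda = 1 / 2.6328e+06 = 379.8238 nm

379.8238


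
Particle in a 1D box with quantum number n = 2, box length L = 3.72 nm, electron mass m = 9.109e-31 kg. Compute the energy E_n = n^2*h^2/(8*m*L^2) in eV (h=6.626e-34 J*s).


E = n^2 * h^2 / (8 * m * L^2)
= 2^2 * (6.626e-34)^2 / (8 * 9.109e-31 * (3.72e-9)^2)
= 4 * 4.3904e-67 / (8 * 9.109e-31 * 1.3838e-17)
= 1.7415e-20 J
= 0.1087 eV

0.1087


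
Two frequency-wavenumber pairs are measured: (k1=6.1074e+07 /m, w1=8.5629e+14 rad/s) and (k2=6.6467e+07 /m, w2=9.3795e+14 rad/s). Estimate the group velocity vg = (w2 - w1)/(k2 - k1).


vg = (w2 - w1) / (k2 - k1)
= (9.3795e+14 - 8.5629e+14) / (6.6467e+07 - 6.1074e+07)
= 8.1660e+13 / 5.3930e+06
= 1.5142e+07 m/s

1.5142e+07


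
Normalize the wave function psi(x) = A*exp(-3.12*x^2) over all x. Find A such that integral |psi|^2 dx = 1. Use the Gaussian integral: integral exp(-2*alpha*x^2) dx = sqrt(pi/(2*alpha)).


integral |psi|^2 dx = A^2 * sqrt(pi/(2*alpha)) = 1
A^2 = sqrt(2*alpha/pi)
= sqrt(2 * 3.12 / pi)
= 1.409345
A = sqrt(1.409345)
= 1.1872

1.1872


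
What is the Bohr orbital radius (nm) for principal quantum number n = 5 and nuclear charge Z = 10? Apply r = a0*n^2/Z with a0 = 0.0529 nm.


r = a0 * n^2 / Z
= 0.0529 * 5^2 / 10
= 0.0529 * 25 / 10
= 0.1323 nm

0.1323


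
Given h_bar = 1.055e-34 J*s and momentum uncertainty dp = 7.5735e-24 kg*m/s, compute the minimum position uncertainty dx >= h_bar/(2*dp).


dx = h_bar / (2 * dp)
= 1.055e-34 / (2 * 7.5735e-24)
= 1.055e-34 / 1.5147e-23
= 6.9651e-12 m

6.9651e-12


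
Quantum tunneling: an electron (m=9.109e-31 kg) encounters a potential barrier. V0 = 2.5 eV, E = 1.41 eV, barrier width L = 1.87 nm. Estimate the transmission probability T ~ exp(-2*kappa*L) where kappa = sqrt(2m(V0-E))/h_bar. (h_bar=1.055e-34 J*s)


V0 - E = 1.09 eV = 1.7462e-19 J
kappa = sqrt(2 * m * (V0-E)) / h_bar
= sqrt(2 * 9.109e-31 * 1.7462e-19) / 1.055e-34
= 5.3462e+09 /m
2*kappa*L = 2 * 5.3462e+09 * 1.87e-9
= 19.9947
T = exp(-19.9947) = 2.072192e-09

2.072192e-09


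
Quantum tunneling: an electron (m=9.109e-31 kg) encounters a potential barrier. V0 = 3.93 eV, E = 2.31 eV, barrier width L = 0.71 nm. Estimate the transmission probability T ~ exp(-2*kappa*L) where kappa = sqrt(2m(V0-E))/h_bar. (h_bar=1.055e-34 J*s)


V0 - E = 1.62 eV = 2.5952e-19 J
kappa = sqrt(2 * m * (V0-E)) / h_bar
= sqrt(2 * 9.109e-31 * 2.5952e-19) / 1.055e-34
= 6.5176e+09 /m
2*kappa*L = 2 * 6.5176e+09 * 0.71e-9
= 9.255
T = exp(-9.255) = 9.563520e-05

9.563520e-05


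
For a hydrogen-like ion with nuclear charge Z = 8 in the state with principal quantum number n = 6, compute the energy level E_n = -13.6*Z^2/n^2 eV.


E_n = -13.6 * Z^2 / n^2
= -13.6 * 8^2 / 6^2
= -13.6 * 64 / 36
= -24.1778 eV

-24.1778


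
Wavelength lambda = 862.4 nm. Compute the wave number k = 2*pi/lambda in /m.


k = 2 * pi / lambda
= 6.2832 / (862.4e-9)
= 6.2832 / 8.6240e-07
= 7.2857e+06 /m

7.2857e+06


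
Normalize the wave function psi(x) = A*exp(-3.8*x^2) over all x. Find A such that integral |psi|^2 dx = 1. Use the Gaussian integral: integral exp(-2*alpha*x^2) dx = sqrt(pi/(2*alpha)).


integral |psi|^2 dx = A^2 * sqrt(pi/(2*alpha)) = 1
A^2 = sqrt(2*alpha/pi)
= sqrt(2 * 3.8 / pi)
= 1.555363
A = sqrt(1.555363)
= 1.2471

1.2471


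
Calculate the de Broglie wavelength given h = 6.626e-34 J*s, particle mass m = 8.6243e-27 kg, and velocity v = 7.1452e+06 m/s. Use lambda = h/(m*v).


lambda = h / (m * v)
= 6.626e-34 / (8.6243e-27 * 7.1452e+06)
= 6.626e-34 / 6.1622e-20
= 1.0753e-14 m

1.0753e-14


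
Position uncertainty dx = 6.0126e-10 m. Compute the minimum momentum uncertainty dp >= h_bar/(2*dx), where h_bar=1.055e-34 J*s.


dp = h_bar / (2 * dx)
= 1.055e-34 / (2 * 6.0126e-10)
= 1.055e-34 / 1.2025e-09
= 8.7732e-26 kg*m/s

8.7732e-26


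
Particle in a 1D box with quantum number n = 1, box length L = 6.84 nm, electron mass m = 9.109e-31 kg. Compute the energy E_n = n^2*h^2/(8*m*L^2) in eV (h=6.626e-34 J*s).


E = n^2 * h^2 / (8 * m * L^2)
= 1^2 * (6.626e-34)^2 / (8 * 9.109e-31 * (6.84e-9)^2)
= 1 * 4.3904e-67 / (8 * 9.109e-31 * 4.6786e-17)
= 1.2877e-21 J
= 0.008 eV

0.008


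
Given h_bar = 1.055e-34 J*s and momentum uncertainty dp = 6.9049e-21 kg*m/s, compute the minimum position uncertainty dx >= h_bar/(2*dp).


dx = h_bar / (2 * dp)
= 1.055e-34 / (2 * 6.9049e-21)
= 1.055e-34 / 1.3810e-20
= 7.6395e-15 m

7.6395e-15


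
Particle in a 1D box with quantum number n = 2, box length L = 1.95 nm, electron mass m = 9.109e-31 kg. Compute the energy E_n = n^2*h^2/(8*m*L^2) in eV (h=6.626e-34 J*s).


E = n^2 * h^2 / (8 * m * L^2)
= 2^2 * (6.626e-34)^2 / (8 * 9.109e-31 * (1.95e-9)^2)
= 4 * 4.3904e-67 / (8 * 9.109e-31 * 3.8025e-18)
= 6.3377e-20 J
= 0.3956 eV

0.3956


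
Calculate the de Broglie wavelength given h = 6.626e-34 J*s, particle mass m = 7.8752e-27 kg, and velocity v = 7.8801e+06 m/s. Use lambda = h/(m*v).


lambda = h / (m * v)
= 6.626e-34 / (7.8752e-27 * 7.8801e+06)
= 6.626e-34 / 6.2057e-20
= 1.0677e-14 m

1.0677e-14


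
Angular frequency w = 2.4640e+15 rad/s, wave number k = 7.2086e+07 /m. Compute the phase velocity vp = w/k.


vp = w / k
= 2.4640e+15 / 7.2086e+07
= 3.4181e+07 m/s

3.4181e+07


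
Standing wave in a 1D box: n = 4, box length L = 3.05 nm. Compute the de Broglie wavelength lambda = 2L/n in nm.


lambda = 2L / n
= 2 * 3.05 / 4
= 6.1 / 4
= 1.525 nm

1.525


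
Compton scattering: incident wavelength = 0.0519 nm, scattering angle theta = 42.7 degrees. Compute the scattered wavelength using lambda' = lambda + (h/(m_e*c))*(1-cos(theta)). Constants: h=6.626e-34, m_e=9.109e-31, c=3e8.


Compton wavelength: h/(m_e*c) = 2.4247e-12 m
d_lambda = 2.4247e-12 * (1 - cos(42.7 deg))
= 2.4247e-12 * 0.265085
= 6.4275e-13 m = 0.000643 nm
lambda' = 0.0519 + 0.000643
= 0.052543 nm

0.052543


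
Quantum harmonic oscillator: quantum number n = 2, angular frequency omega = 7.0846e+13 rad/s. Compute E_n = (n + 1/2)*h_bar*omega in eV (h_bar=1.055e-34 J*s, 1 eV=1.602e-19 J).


E = (n + 1/2) * h_bar * omega
= (2 + 0.5) * 1.055e-34 * 7.0846e+13
= 2.5 * 7.4743e-21
= 1.8686e-20 J
= 0.1166 eV

0.1166


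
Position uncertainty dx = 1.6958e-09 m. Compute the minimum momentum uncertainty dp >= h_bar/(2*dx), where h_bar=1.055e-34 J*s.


dp = h_bar / (2 * dx)
= 1.055e-34 / (2 * 1.6958e-09)
= 1.055e-34 / 3.3916e-09
= 3.1106e-26 kg*m/s

3.1106e-26


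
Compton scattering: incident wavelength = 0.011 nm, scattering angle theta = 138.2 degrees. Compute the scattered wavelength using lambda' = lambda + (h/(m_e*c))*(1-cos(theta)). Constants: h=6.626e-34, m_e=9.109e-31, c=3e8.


Compton wavelength: h/(m_e*c) = 2.4247e-12 m
d_lambda = 2.4247e-12 * (1 - cos(138.2 deg))
= 2.4247e-12 * 1.745476
= 4.2323e-12 m = 0.004232 nm
lambda' = 0.011 + 0.004232
= 0.015232 nm

0.015232


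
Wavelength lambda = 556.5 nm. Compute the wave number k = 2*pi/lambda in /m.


k = 2 * pi / lambda
= 6.2832 / (556.5e-9)
= 6.2832 / 5.5650e-07
= 1.1291e+07 /m

1.1291e+07


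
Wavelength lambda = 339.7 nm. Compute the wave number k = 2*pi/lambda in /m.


k = 2 * pi / lambda
= 6.2832 / (339.7e-9)
= 6.2832 / 3.3970e-07
= 1.8496e+07 /m

1.8496e+07


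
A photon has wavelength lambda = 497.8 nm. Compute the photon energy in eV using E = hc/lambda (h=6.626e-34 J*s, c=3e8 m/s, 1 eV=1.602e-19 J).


E = hc / lambda
= (6.626e-34)(3e8) / (497.8e-9)
= 1.9878e-25 / 4.9780e-07
= 3.9932e-19 J
Converting to eV: 3.9932e-19 / 1.602e-19
= 2.4926 eV

2.4926


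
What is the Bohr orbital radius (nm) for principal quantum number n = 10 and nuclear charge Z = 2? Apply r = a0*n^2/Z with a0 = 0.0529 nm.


r = a0 * n^2 / Z
= 0.0529 * 10^2 / 2
= 0.0529 * 100 / 2
= 2.645 nm

2.645


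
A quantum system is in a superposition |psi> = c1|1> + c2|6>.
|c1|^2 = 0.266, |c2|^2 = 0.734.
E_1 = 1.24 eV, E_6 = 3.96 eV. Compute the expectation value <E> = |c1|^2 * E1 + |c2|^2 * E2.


<E> = |c1|^2 * E1 + |c2|^2 * E2
= 0.266 * 1.24 + 0.734 * 3.96
= 0.3298 + 2.9066
= 3.2365 eV

3.2365


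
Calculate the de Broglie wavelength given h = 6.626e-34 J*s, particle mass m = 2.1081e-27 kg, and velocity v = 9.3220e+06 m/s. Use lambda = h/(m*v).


lambda = h / (m * v)
= 6.626e-34 / (2.1081e-27 * 9.3220e+06)
= 6.626e-34 / 1.9652e-20
= 3.3717e-14 m

3.3717e-14


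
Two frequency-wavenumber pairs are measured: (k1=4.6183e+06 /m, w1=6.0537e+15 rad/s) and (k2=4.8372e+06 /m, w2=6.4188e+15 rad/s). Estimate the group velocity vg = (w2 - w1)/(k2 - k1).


vg = (w2 - w1) / (k2 - k1)
= (6.4188e+15 - 6.0537e+15) / (4.8372e+06 - 4.6183e+06)
= 3.6510e+14 / 2.1890e+05
= 1.6679e+09 m/s

1.6679e+09


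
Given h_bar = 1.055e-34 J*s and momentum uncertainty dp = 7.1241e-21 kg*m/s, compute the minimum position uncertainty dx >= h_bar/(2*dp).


dx = h_bar / (2 * dp)
= 1.055e-34 / (2 * 7.1241e-21)
= 1.055e-34 / 1.4248e-20
= 7.4044e-15 m

7.4044e-15


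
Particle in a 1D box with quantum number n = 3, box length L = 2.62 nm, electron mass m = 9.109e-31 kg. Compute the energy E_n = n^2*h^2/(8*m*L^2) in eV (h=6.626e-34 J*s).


E = n^2 * h^2 / (8 * m * L^2)
= 3^2 * (6.626e-34)^2 / (8 * 9.109e-31 * (2.62e-9)^2)
= 9 * 4.3904e-67 / (8 * 9.109e-31 * 6.8644e-18)
= 7.8992e-20 J
= 0.4931 eV

0.4931


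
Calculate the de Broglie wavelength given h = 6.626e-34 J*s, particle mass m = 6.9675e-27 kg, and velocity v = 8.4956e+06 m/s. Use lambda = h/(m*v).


lambda = h / (m * v)
= 6.626e-34 / (6.9675e-27 * 8.4956e+06)
= 6.626e-34 / 5.9193e-20
= 1.1194e-14 m

1.1194e-14


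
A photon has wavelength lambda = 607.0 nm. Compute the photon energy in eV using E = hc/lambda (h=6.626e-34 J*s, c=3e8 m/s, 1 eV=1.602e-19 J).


E = hc / lambda
= (6.626e-34)(3e8) / (607.0e-9)
= 1.9878e-25 / 6.0700e-07
= 3.2748e-19 J
Converting to eV: 3.2748e-19 / 1.602e-19
= 2.0442 eV

2.0442


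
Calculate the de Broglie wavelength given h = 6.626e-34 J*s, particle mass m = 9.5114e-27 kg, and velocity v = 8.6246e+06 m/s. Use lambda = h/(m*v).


lambda = h / (m * v)
= 6.626e-34 / (9.5114e-27 * 8.6246e+06)
= 6.626e-34 / 8.2032e-20
= 8.0773e-15 m

8.0773e-15
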